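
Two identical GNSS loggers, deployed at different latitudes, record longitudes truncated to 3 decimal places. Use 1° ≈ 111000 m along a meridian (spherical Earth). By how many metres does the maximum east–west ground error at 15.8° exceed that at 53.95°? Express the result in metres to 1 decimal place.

41.5 metres

Truncating at 3 decimal places can drop up to a full unit in the last place, so the longitude may be off by as much as 0.001°.
At 15.8°: 0.001° × 111000 × cos 15.8° = 0.001 × 111000 × 0.9622 ≈ 106.81 m.
Error at 53.95° = 0.001° × 111000 × cos 53.95° ≈ 111 × 0.5885 = 65.323 m.
Difference: 106.81 − 65.323 = 41.484 m.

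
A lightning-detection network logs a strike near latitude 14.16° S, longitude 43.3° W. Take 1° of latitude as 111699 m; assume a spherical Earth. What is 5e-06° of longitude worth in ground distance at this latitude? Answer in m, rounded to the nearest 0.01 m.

One degree of longitude here spans 111699 × cos 14.16° = 111699 × 0.9696 ≈ 108305 m; 5e-06° of that is 0.541526 m.

0.54 m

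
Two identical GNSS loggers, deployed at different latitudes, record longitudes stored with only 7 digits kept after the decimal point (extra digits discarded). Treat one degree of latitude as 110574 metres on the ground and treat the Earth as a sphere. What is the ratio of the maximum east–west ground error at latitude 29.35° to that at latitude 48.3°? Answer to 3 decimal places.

Truncating at 7 decimal places can drop up to a full unit in the last place, so the longitude may be off by as much as 1e-07°.
Error at 29.35° = 1e-07° × 110574 × cos 29.35° ≈ 0.011057 × 0.8716 = 0.0096381 m.
Error at 48.3° = 1e-07° × 110574 × cos 48.3° ≈ 0.011057 × 0.6652 = 0.0073557 m.
The ratio reduces to cos 29.35° / cos 48.3° = 0.8716/0.6652 ≈ 1.3103.

1.310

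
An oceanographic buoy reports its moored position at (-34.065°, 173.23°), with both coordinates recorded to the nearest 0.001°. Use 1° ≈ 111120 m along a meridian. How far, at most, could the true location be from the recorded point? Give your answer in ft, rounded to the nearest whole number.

237 ft

Rounding to 3 decimal places leaves each coordinate within ±0.0005° of the true value.
Latitude error → 0.0005 × 111120 = 55.56 m along the meridian.
Longitude error → 0.0005 × 111120 × cos 34.065° = 0.0005 × 111120 × 0.8284 ≈ 46.0261 m.
Combining orthogonally: (55.56² + 46.0261²)^½ ≈ 72.1478 m.
Converting: 72.1478 m × 3.2808 ft/m ≈ 236.71 ft.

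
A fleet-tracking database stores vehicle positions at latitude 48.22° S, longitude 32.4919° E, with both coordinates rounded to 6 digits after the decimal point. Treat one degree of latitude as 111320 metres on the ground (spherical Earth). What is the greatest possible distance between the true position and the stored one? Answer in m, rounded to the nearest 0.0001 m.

0.0669 m

Rounding to 6 decimal places leaves each coordinate within ±5e-07° of the true value.
Latitude error → 5e-07 × 111320 = 0.05566 m along the meridian.
East–west component at 48.22°: 5e-07° × 111320 × cos 48.22° ≈ 5e-07 × 74169.4 ≈ 0.0370847 m.
Worst case both components are at the extreme and orthogonal: √(0.05566² + 0.0370847²) ≈ 0.0668828 m.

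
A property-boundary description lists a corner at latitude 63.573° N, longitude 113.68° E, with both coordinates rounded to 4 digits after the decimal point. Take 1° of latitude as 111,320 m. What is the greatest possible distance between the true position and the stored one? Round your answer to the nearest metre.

Rounding to 4 decimal places leaves each coordinate within ±5e-05° of the true value.
N–S: 5e-05° × 111320 m/° = 5.566 m.
Longitude error → 5e-05 × 111320 × cos 63.573° = 5e-05 × 111320 × 0.4451 ≈ 2.47719 m.
Worst case both components are at the extreme and orthogonal: √(5.566² + 2.47719²) ≈ 6.09236 m.

6 metres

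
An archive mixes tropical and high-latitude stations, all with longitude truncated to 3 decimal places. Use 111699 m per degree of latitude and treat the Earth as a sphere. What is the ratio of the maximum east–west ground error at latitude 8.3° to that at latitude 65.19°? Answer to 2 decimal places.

2.36

Truncating at 3 decimal places can drop up to a full unit in the last place, so the longitude may be off by as much as 0.001°.
At 8.3°: 0.001° × 111699 × cos 8.3° = 0.001 × 111699 × 0.9895 ≈ 110.53 m.
Error at 65.19° = 0.001° × 111699 × cos 65.19° ≈ 111.7 × 0.4196 = 46.87 m.
Ratio: 110.53 / 46.87 = cos 8.3° / cos 65.19° ≈ 2.3582.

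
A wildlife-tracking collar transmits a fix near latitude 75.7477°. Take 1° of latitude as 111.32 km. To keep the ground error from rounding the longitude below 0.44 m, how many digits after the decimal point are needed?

5 decimal places

At 75.7477° one degree of longitude covers 111320 × cos 75.7477° ≈ 111320 × 0.2462 ≈ 27406.1 m.
N decimal places → at most half a unit in the last place, 0.5 × 10⁻ᴺ° = 27406.1/2 × 10⁻ᴺ m.
Need 0.5 × 27406.1 × 10⁻ᴺ ≤ 0.44 → 10⁻ᴺ ≤ 3.211e-05, so N ≥ 4.49.
At 4 places the error can reach 1.37 m, but 5 places keeps it to 0.137 m.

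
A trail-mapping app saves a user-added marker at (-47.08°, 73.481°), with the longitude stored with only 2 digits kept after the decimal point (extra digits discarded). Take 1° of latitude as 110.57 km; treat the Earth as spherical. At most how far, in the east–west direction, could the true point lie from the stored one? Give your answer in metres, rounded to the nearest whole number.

Truncating at 2 decimal places can drop up to a full unit in the last place, so the longitude may be off by as much as 0.01°.
At latitude 47.08° a degree of longitude spans 110570 m × cos 47.08° = 110570 × 0.6810 ≈ 75295.6 m.
East–west error: 0.01° × 75295.6 m/° ≈ 752.956 m.

753 metres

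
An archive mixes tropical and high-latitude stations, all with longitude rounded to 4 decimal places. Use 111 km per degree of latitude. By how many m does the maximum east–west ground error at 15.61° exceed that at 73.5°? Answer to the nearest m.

Rounding to 4 decimal places leaves the longitude within ±5e-05° of the true value.
Error at 15.61° = 5e-05° × 111000 × cos 15.61° ≈ 5.55 × 0.9631 = 5.3453 m.
Error at 73.5° = 5e-05° × 111000 × cos 73.5° ≈ 5.55 × 0.2840 = 1.5763 m.
Difference: 5.3453 − 1.5763 = 3.769 m.

4 m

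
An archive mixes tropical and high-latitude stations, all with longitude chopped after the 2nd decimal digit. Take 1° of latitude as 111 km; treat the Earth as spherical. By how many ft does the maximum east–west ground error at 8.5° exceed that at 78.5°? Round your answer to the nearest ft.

Truncating at 2 decimal places can drop up to a full unit in the last place, so the longitude may be off by as much as 0.01°.
At 8.5°: 0.01° × 111000 × cos 8.5° = 0.01 × 111000 × 0.9890 ≈ 1097.8 m.
At 78.5°: 0.01° × 111000 × cos 78.5° = 0.01 × 111000 × 0.1994 ≈ 221.3 m.
So the lower-latitude error exceeds the higher by 1097.8 − 221.3 = 876.51 m.
In feet: 876.509 m ÷ 0.3048 ≈ 2875.7 ft.

2876 ft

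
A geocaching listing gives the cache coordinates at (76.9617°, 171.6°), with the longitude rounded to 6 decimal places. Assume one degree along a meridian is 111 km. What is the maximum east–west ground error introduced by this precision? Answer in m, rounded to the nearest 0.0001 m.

0.0125 m

Rounding to 6 decimal places leaves the longitude within ±5e-07° of the true value.
One degree of longitude at 76.9617° is 111000 × cos 76.9617° ≈ 111000 × 0.2256 = 25041.9 m.
East–west error: 5e-07° × 25041.9 m/° ≈ 0.0125209 m.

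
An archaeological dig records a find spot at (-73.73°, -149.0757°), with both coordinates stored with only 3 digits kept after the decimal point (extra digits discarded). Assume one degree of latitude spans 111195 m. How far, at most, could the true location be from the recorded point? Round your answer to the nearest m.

115 m

Truncating at 3 decimal places can drop up to a full unit in the last place, so each coordinate may be off by as much as 0.001°.
North–south component: 0.001° × 111195 = 111.195 m.
E–W at 73.73°: 0.001° × 111195 × cos 73.73° = 0.001 × 111195 × 0.2802 ≈ 31.1528 m.
The two errors are perpendicular, so the maximum displacement is √(111.195² + 31.1528²) ≈ 115.477 m.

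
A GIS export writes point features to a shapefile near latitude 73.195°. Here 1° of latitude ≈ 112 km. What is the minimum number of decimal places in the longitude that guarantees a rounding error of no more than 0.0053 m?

7 decimal places

At 73.195° one degree of longitude covers 112000 × cos 73.195° ≈ 112000 × 0.2891 ≈ 32380.9 m.
N decimal places → at most half a unit in the last place, 0.5 × 10⁻ᴺ° = 32380.9/2 × 10⁻ᴺ m.
Setting 16190.5 × 10⁻ᴺ ≤ 0.0053 gives 10ᴺ ≥ 3.055e+06, i.e. N ≥ 6.48.
So 7 decimal places suffice (0.00162 m); 6 would allow up to 0.0162 m.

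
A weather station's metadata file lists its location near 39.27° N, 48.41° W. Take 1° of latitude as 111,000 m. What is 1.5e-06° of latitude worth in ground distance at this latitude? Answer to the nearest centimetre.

Along a meridian 1.5e-06° is 1.5e-06 × 111000 = 0.1665 m.
That is 0.1665 m = 16.65 cm.

17 centimetres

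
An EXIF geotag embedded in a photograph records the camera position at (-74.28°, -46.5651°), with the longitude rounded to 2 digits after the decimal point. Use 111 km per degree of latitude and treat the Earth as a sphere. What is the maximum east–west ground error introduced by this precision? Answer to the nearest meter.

150 meters

Rounding to 2 decimal places leaves the longitude within ±0.005° of the true value.
Parallels shrink by cos φ, so at 74.28° a degree of longitude is 111000 × 0.2709 ≈ 30073.9 m.
So at most 0.005° × 30073.9 ≈ 150.37 m east–west.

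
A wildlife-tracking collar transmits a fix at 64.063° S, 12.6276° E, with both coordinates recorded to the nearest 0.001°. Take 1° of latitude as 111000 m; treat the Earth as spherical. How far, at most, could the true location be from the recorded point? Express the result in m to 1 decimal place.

Rounding to 3 decimal places leaves each coordinate within ±0.0005° of the true value.
North–south component: 0.0005° × 111000 = 55.5 m.
Longitude error → 0.0005 × 111000 × cos 64.063° = 0.0005 × 111000 × 0.4374 ≈ 24.2747 m.
Worst case both components are at the extreme and orthogonal: √(55.5² + 24.2747²) ≈ 60.5765 m.

60.6 m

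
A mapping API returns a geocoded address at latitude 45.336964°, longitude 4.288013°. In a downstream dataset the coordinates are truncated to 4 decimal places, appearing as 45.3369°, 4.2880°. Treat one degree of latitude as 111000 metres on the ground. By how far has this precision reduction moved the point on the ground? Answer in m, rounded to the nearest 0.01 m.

7.18 m

Δlat = 45.336964 − 45.3369 = +0.000064°; Δlon = 4.288013 − 4.2880 = +0.000013°.
N–S: 0.000064° × 111000 m/° = 7.104 m.
E–W at 45.3369°: 0.000013° × 111000 × cos 45.3369° = 0.000013 × 111000 × 0.7029 ≈ 1.01434 m.
Hypotenuse of the two orthogonal shifts: √(7.104² + 1.01434²) = 7.17605 m.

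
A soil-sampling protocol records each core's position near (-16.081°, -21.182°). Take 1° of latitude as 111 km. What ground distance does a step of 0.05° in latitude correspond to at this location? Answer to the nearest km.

6 km

0.05° × 111000 m/° = 5550 m.
That is 5550 m = 5.55 km.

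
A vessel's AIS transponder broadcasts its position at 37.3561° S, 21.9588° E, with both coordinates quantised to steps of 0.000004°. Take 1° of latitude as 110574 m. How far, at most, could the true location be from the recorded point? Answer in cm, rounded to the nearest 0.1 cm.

28.3 cm

With a 0.000004° grid the true value lies within half a step, ±0.000004°/2 = ±2e-06°, of the stored one.
Latitude error → 2e-06 × 110574 = 0.221148 m along the meridian.
East–west component at 37.3561°: 2e-06° × 110574 × cos 37.3561° ≈ 2e-06 × 87893 ≈ 0.175786 m.
The two errors are perpendicular, so the maximum displacement is √(0.221148² + 0.175786²) ≈ 0.282502 m.
That is 0.282502 m = 28.25 cm.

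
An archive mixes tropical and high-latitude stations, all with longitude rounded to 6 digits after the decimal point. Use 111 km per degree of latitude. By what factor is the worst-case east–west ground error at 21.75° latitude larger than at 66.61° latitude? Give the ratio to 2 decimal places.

Rounding to 6 decimal places leaves the longitude within ±5e-07° of the true value.
Error at 21.75° = 5e-07° × 111000 × cos 21.75° ≈ 0.0555 × 0.9288 = 0.051549 m.
At 66.61°: 5e-07° × 111000 × cos 66.61° = 5e-07 × 111000 × 0.3970 ≈ 0.022033 m.
The ratio reduces to cos 21.75° / cos 66.61° = 0.9288/0.3970 ≈ 2.3396.

2.34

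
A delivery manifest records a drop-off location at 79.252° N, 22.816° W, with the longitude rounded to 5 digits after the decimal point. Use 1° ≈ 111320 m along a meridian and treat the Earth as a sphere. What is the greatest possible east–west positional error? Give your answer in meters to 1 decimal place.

0.1 meters

Rounding to 5 decimal places leaves the longitude within ±5e-06° of the true value.
At latitude 79.252° a degree of longitude spans 111320 m × cos 79.252° = 111320 × 0.1865 ≈ 20760 m.
So at most 5e-06° × 20760 ≈ 0.1038 m east–west.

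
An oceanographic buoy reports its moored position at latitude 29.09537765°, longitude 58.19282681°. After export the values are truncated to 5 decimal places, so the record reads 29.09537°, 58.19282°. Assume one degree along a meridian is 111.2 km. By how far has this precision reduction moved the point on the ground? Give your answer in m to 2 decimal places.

Δlat = 29.09537765 − 29.09537 = +0.00000765°; Δlon = 58.19282681 − 58.19282 = +0.00000681°.
North–south shift: 0.00000765 × 111200 = 0.85068 m.
E–W at 29.0954°: 0.00000681° × 111200 × cos 29.0954° = 0.00000681 × 111200 × 0.8738 ≈ 0.661713 m.
Combined displacement = (0.85068² + 0.661713²)^½ ≈ 1.07774 m.

1.08 m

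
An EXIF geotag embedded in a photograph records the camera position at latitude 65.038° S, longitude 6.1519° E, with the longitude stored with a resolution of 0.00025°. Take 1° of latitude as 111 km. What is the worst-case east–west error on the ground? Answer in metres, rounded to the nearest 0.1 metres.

5.9 metres

With a 0.00025° grid the true value lies within half a step, ±0.00025°/2 = ±0.000125°, of the stored one.
One degree of longitude at 65.038° is 111000 × cos 65.038° ≈ 111000 × 0.4220 = 46843.9 m.
East–west error: 0.000125° × 46843.9 m/° ≈ 5.85549 m.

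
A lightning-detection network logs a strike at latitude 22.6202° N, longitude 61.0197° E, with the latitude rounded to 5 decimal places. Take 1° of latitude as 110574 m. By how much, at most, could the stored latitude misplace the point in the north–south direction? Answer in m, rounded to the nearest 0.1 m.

0.6 m

Rounding to 5 decimal places leaves the latitude within ±5e-06° of the true value.
So the N–S error is at most 5e-06 × 110574 = 0.55287 m.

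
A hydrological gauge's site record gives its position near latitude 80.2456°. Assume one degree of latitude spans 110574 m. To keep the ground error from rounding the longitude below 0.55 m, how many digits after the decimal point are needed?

At 80.2456° one degree of longitude covers 110574 × cos 80.2456° ≈ 110574 × 0.1694 ≈ 18734 m.
N decimal places → at most half a unit in the last place, 0.5 × 10⁻ᴺ° = 18734/2 × 10⁻ᴺ m.
Setting 9367.01 × 10⁻ᴺ ≤ 0.55 gives 10ᴺ ≥ 1.703e+04, i.e. N ≥ 4.23.
So 5 decimal places suffice (0.0937 m); 4 would allow up to 0.937 m.

5 decimal places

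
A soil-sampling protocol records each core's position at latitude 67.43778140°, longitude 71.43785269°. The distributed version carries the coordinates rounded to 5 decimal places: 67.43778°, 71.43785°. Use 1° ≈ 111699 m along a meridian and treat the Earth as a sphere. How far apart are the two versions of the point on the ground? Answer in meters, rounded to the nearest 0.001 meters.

The latitude changed by +0.00000140° and the longitude by +0.00000269°.
North–south shift: 0.00000140 × 111699 = 0.156379 m.
East–west at this latitude: 0.00000269° × 111699 × cos 67.4378° ≈ 0.00000269 × 42857.4 = 0.115286 m.
Hypotenuse of the two orthogonal shifts: √(0.156379² + 0.115286²) = 0.194281 m.

0.194 meters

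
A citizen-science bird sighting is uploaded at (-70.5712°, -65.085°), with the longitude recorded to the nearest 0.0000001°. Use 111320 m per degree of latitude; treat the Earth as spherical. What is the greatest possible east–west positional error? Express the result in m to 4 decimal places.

0.0019 m

Rounding to 7 decimal places leaves the longitude within ±5e-08° of the true value.
Parallels shrink by cos φ, so at 70.5712° a degree of longitude is 111320 × 0.3326 ≈ 37029 m.
Maximum E–W displacement: 5e-08 × 37029 = 0.00185145 m.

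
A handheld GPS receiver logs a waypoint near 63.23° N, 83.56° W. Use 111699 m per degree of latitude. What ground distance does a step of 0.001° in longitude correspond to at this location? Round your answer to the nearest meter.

50 meters

0.001° of longitude at 63.23° is 0.001 × 111699 × cos 63.23° ≈ 0.001 × 50310.4 = 50.3104 m.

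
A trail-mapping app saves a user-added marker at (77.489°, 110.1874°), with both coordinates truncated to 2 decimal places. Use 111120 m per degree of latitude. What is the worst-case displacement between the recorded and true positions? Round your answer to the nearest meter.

Truncating at 2 decimal places can drop up to a full unit in the last place, so each coordinate may be off by as much as 0.01°.
Latitude error → 0.01 × 111120 = 1111.2 m along the meridian.
Longitude error → 0.01 × 111120 × cos 77.489° = 0.01 × 111120 × 0.2166 ≈ 240.716 m.
Combining orthogonally: (1111.2² + 240.716²)^½ ≈ 1136.97 m.

1137 meters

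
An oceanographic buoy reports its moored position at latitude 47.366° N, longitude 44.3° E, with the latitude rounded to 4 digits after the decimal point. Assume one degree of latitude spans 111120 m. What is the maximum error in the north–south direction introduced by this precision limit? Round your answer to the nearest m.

Rounding to 4 decimal places leaves the latitude within ±5e-05° of the true value.
North–south distance: 5e-05° × 111120 m/° = 5.556 m.

6 m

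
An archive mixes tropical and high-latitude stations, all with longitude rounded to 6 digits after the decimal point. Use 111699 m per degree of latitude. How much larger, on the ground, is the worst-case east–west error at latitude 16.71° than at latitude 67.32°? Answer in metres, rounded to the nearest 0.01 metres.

0.03 metres

Rounding to 6 decimal places leaves the longitude within ±5e-07° of the true value.
Error at 16.71° = 5e-07° × 111699 × cos 16.71° ≈ 0.055849 × 0.9578 = 0.053491 m.
Error at 67.32° = 5e-07° × 111699 × cos 67.32° ≈ 0.055849 × 0.3856 = 0.021535 m.
So the lower-latitude error exceeds the higher by 0.053491 − 0.021535 = 0.031956 m.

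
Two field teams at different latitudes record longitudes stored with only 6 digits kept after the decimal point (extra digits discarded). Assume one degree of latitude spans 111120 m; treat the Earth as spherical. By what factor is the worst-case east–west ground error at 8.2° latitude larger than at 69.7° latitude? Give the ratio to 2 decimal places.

Truncating at 6 decimal places can drop up to a full unit in the last place, so the longitude may be off by as much as 1e-06°.
Error at 8.2° = 1e-06° × 111120 × cos 8.2° ≈ 0.11112 × 0.9898 = 0.10998 m.
At 69.7°: 1e-06° × 111120 × cos 69.7° = 1e-06 × 111120 × 0.3469 ≈ 0.038551 m.
The ratio reduces to cos 8.2° / cos 69.7° = 0.9898/0.3469 ≈ 2.8529.

2.85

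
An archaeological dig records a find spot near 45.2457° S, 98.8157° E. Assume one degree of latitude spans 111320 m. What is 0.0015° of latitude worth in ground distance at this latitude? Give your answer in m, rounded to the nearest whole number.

167 m

Along a meridian 0.0015° is 0.0015 × 111320 = 166.98 m.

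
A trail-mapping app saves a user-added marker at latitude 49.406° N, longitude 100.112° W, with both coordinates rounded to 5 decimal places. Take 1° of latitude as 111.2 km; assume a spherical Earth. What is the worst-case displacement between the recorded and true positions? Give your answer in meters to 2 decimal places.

Rounding to 5 decimal places leaves each coordinate within ±5e-06° of the true value.
N–S: 5e-06° × 111200 m/° = 0.556 m.
East–west component at 49.406°: 5e-06° × 111200 × cos 49.406° ≈ 5e-06 × 72357.3 ≈ 0.361786 m.
The two errors are perpendicular, so the maximum displacement is √(0.556² + 0.361786²) ≈ 0.663344 m.

0.66 meters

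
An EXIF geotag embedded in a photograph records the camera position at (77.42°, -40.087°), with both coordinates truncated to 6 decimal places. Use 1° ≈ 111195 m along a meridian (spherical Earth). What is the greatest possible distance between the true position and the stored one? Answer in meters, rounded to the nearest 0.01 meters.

Truncating at 6 decimal places can drop up to a full unit in the last place, so each coordinate may be off by as much as 1e-06°.
N–S: 1e-06° × 111195 m/° = 0.111195 m.
East–west component at 77.42°: 1e-06° × 111195 × cos 77.42° ≈ 1e-06 × 24218.6 ≈ 0.0242186 m.
Combining orthogonally: (0.111195² + 0.0242186²)^½ ≈ 0.113802 m.

0.11 meters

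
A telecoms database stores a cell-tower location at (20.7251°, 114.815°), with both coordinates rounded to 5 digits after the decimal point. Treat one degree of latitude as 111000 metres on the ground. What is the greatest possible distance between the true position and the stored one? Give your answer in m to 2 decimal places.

Rounding to 5 decimal places leaves each coordinate within ±5e-06° of the true value.
N–S: 5e-06° × 111000 m/° = 0.555 m.
E–W at 20.7251°: 5e-06° × 111000 × cos 20.7251° = 5e-06 × 111000 × 0.9353 ≈ 0.519085 m.
Worst case both components are at the extreme and orthogonal: √(0.555² + 0.519085²) ≈ 0.759918 m.

0.76 m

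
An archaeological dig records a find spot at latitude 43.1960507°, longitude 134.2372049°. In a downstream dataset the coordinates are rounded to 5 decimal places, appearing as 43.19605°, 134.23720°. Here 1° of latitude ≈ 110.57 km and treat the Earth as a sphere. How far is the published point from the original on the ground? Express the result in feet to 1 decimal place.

1.3 feet

Δlat = 43.1960507 − 43.19605 = +0.0000007°; Δlon = 134.2372049 − 134.23720 = +0.0000049°.
N–S: 0.0000007° × 110570 m/° = 0.077399 m.
East–west at this latitude: 0.0000049° × 110570 × cos 43.196° ≈ 0.0000049 × 80607.3 = 0.394976 m.
Distance: √(0.077399² + 0.394976²) ≈ 0.402488 m.
In feet: 0.402488 m ÷ 0.3048 ≈ 1.3205 ft.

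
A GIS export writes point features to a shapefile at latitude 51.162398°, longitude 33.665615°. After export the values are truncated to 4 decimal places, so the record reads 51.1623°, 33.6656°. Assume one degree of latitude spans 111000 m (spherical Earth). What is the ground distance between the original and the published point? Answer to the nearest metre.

11 metres

The latitude changed by +0.000098° and the longitude by +0.000015°.
North–south shift: 0.000098 × 111000 = 10.878 m.
East–west at this latitude: 0.000015° × 111000 × cos 51.1623° ≈ 0.000015 × 69609.9 = 1.04415 m.
Combined displacement = (10.878² + 1.04415²)^½ ≈ 10.928 m.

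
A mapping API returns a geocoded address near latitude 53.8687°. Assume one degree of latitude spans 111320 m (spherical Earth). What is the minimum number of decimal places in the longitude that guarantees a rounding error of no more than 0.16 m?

At 53.8687° one degree of longitude covers 111320 × cos 53.8687° ≈ 111320 × 0.5896 ≈ 65638.5 m.
Rounding to N decimal places gives at most 0.5 × 10⁻ᴺ degrees of error, i.e. 0.5 × 10⁻ᴺ × 65638.5 m.
Setting 32819.2 × 10⁻ᴺ ≤ 0.16 gives 10ᴺ ≥ 2.051e+05, i.e. N ≥ 5.31.
N = 5 would give 0.328 m (too coarse); N = 6 gives 0.0328 m ≤ 0.16 m.

6 decimal places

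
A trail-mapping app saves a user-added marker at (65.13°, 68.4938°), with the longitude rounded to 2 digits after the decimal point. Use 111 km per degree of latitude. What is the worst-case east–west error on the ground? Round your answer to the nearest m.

Rounding to 2 decimal places leaves the longitude within ±0.005° of the true value.
One degree of longitude at 65.13° is 111000 × cos 65.13° ≈ 111000 × 0.4206 = 46682.3 m.
East–west error: 0.005° × 46682.3 m/° ≈ 233.411 m.

233 m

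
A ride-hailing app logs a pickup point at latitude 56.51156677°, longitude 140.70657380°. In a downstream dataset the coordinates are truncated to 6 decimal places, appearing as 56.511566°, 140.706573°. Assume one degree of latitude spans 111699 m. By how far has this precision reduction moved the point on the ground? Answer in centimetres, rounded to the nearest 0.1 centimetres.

The latitude changed by +0.00000077° and the longitude by +0.00000080°.
N–S: 0.00000077° × 111699 m/° = 0.0860082 m.
East–west at this latitude: 0.00000080° × 111699 × cos 56.5116° ≈ 0.00000080 × 61632 = 0.0493056 m.
Combined displacement = (0.0860082² + 0.0493056²)^½ ≈ 0.0991386 m.
That is 0.0991386 m = 9.9139 cm.

9.9 centimetres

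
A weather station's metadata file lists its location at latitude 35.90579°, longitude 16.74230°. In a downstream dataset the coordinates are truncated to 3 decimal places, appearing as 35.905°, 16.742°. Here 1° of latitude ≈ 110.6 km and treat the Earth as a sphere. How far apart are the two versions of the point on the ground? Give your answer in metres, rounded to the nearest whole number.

91 metres

Δlat = 35.90579 − 35.905 = +0.00079°; Δlon = 16.74230 − 16.742 = +0.00030°.
N–S: 0.00079° × 110600 m/° = 87.374 m.
East–west at this latitude: 0.00030° × 110600 × cos 35.905° ≈ 0.00030 × 89584.9 = 26.8755 m.
Combined displacement = (87.374² + 26.8755²)^½ ≈ 91.4139 m.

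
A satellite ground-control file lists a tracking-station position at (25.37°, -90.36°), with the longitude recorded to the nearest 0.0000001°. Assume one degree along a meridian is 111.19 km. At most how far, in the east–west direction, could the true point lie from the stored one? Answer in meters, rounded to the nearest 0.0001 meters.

0.0050 meters

Rounding to 7 decimal places leaves the longitude within ±5e-08° of the true value.
One degree of longitude at 25.37° is 111190 × cos 25.37° ≈ 111190 × 0.9036 = 100467 m.
Maximum E–W displacement: 5e-08 × 100467 = 0.00502334 m.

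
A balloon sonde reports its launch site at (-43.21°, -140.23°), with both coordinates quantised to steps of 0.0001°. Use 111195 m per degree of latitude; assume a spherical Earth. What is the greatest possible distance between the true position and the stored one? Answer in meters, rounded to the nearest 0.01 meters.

With a 0.0001° grid the true value lies within half a step, ±0.0001°/2 = ±5e-05°, of the stored one.
Latitude error → 5e-05 × 111195 = 5.55975 m along the meridian.
Longitude error → 5e-05 × 111195 × cos 43.21° = 5e-05 × 111195 × 0.7288 ≈ 4.05222 m.
The two errors are perpendicular, so the maximum displacement is √(5.55975² + 4.05222²) ≈ 6.87977 m.

6.88 meters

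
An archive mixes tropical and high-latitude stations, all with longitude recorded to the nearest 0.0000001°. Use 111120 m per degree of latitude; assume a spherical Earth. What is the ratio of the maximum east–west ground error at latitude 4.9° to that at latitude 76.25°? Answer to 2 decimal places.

4.19

Rounding to 7 decimal places leaves the longitude within ±5e-08° of the true value.
Error at 4.9° = 5e-08° × 111120 × cos 4.9° ≈ 0.005556 × 0.9963 = 0.0055357 m.
At 76.25°: 5e-08° × 111120 × cos 76.25° = 5e-08 × 111120 × 0.2377 ≈ 0.0013206 m.
The ratio reduces to cos 4.9° / cos 76.25° = 0.9963/0.2377 ≈ 4.1919.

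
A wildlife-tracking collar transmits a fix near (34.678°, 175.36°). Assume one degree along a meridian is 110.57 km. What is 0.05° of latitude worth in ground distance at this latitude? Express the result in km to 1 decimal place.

Along a meridian 0.05° is 0.05 × 110570 = 5528.5 m.
That is 5528.5 m = 5.5285 km.

5.5 km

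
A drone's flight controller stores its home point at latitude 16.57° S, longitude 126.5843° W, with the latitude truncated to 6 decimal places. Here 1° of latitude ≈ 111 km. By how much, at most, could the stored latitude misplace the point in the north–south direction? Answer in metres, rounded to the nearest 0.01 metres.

Truncating at 6 decimal places can drop up to a full unit in the last place, so the latitude may be off by as much as 1e-06°.
Along the meridian that is 1e-06° × 111000 m/° = 0.111 m.

0.11 metres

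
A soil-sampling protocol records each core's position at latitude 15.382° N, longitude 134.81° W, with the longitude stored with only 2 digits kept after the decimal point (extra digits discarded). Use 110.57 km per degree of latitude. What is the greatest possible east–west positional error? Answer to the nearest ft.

Truncating at 2 decimal places can drop up to a full unit in the last place, so the longitude may be off by as much as 0.01°.
One degree of longitude at 15.382° is 110570 × cos 15.382° ≈ 110570 × 0.9642 = 106609 m.
Maximum E–W displacement: 0.01 × 106609 = 1066.09 m.
Converting: 1066.09 m × 3.2808 ft/m ≈ 3497.7 ft.

3498 ft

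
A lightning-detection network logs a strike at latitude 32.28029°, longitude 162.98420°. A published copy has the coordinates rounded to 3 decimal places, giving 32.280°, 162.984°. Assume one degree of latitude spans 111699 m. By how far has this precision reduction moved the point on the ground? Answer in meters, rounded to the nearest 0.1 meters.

Δlat = 32.28029 − 32.280 = +0.00029°; Δlon = 162.98420 − 162.984 = +0.00020°.
North–south shift: 0.00029 × 111699 = 32.3927 m.
East–west at this latitude: 0.00020° × 111699 × cos 32.28° ≈ 0.00020 × 94435.7 = 18.8871 m.
Distance: √(32.3927² + 18.8871²) ≈ 37.4968 m.

37.5 meters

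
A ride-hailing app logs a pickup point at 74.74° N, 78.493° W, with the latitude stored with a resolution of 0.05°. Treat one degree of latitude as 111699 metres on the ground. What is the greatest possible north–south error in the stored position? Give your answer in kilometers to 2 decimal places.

With a 0.05° grid the true value lies within half a step, ±0.05°/2 = ±0.025°, of the stored one.
Along the meridian that is 0.025° × 111699 m/° = 2792.48 m.
That is 2792.48 m = 2.7925 km.

2.79 kilometers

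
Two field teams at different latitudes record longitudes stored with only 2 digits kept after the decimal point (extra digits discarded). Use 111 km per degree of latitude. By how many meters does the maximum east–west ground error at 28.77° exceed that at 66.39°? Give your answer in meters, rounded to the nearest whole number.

Truncating at 2 decimal places can drop up to a full unit in the last place, so the longitude may be off by as much as 0.01°.
At 28.77°: 0.01° × 111000 × cos 28.77° = 0.01 × 111000 × 0.8766 ≈ 972.98 m.
At 66.39°: 0.01° × 111000 × cos 66.39° = 0.01 × 111000 × 0.4005 ≈ 444.56 m.
So the lower-latitude error exceeds the higher by 972.98 − 444.56 = 528.42 m.

528 meters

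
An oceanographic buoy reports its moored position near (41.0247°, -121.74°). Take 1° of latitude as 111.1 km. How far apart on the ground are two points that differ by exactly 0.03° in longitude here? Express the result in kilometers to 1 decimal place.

At 41.0247° a degree of longitude is 111100 × cos 41.0247° ≈ 83816.8 m, so 0.03° corresponds to 2514.5 m.
That is 2514.5 m = 2.5145 km.

2.5 kilometers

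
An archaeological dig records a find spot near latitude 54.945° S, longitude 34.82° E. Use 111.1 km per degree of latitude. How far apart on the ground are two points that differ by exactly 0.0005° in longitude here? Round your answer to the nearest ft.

105 ft

0.0005° of longitude at 54.945° is 0.0005 × 111100 × cos 54.945° ≈ 0.0005 × 63811.7 = 31.9058 m.
Converting: 31.9058 m × 3.2808 ft/m ≈ 104.68 ft.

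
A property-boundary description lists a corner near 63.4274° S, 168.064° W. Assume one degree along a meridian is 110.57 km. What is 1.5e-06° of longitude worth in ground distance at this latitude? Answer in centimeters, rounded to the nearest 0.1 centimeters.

7.4 centimeters

One degree of longitude here spans 110570 × cos 63.4274° = 110570 × 0.4473 ≈ 49461.4 m; 1.5e-06° of that is 0.0741922 m.
That is 0.0741922 m = 7.4192 cm.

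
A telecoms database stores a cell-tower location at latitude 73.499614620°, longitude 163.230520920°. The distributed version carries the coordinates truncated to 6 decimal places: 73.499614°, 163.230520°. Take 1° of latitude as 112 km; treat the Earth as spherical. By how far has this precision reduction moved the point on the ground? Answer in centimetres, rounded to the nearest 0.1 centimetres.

7.5 centimetres

The latitude changed by +0.000000620° and the longitude by +0.000000920°.
N–S: 0.000000620° × 112000 m/° = 0.06944 m.
East–west at this latitude: 0.000000920° × 112000 × cos 73.4996° ≈ 0.000000920 × 31810.4 = 0.0292656 m.
Combined displacement = (0.06944² + 0.0292656²)^½ ≈ 0.0753551 m.
That is 0.0753551 m = 7.5355 cm.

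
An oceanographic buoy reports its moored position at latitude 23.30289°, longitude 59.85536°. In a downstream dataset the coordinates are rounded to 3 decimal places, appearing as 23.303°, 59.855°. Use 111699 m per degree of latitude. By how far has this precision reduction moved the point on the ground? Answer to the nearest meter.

The latitude changed by -0.00011° and the longitude by +0.00036°.
North–south shift: -0.00011 × 111699 = -12.2869 m.
East–west at this latitude: 0.00036° × 111699 × cos 23.303° ≈ 0.00036 × 102587 = 36.9314 m.
Distance: √(12.2869² + 36.9314²) ≈ 38.9217 m.

39 meters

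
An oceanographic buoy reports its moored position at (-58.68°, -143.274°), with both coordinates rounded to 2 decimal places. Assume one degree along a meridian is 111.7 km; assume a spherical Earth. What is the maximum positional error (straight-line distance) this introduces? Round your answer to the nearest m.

629 m

Rounding to 2 decimal places leaves each coordinate within ±0.005° of the true value.
Latitude error → 0.005 × 111700 = 558.5 m along the meridian.
E–W at 58.68°: 0.005° × 111700 × cos 58.68° = 0.005 × 111700 × 0.5198 ≈ 290.318 m.
Combining orthogonally: (558.5² + 290.318²)^½ ≈ 629.45 m.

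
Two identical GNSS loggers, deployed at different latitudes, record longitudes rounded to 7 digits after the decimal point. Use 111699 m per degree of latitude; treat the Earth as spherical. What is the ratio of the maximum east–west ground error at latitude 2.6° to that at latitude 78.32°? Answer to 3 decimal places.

Rounding to 7 decimal places leaves the longitude within ±5e-08° of the true value.
At 2.6°: 5e-08° × 111699 × cos 2.6° = 5e-08 × 111699 × 0.9990 ≈ 0.0055792 m.
At 78.32°: 5e-08° × 111699 × cos 78.32° = 5e-08 × 111699 × 0.2024 ≈ 0.0011306 m.
The ratio reduces to cos 2.6° / cos 78.32° = 0.9990/0.2024 ≈ 4.9345.

4.935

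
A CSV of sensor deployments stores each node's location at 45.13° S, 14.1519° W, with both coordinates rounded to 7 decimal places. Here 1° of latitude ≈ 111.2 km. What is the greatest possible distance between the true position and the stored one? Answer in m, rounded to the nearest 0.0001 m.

0.0068 m

Rounding to 7 decimal places leaves each coordinate within ±5e-08° of the true value.
North–south component: 5e-08° × 111200 = 0.00556 m.
East–west component at 45.13°: 5e-08° × 111200 × cos 45.13° ≈ 5e-08 × 78451.7 ≈ 0.00392258 m.
The two errors are perpendicular, so the maximum displacement is √(0.00556² + 0.00392258²) ≈ 0.00680443 m.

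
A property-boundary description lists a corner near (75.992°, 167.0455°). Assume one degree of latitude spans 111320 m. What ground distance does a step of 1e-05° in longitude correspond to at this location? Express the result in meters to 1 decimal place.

1e-05° of longitude at 75.992° is 1e-05 × 111320 × cos 75.992° ≈ 1e-05 × 26945.8 = 0.269458 m.

0.3 meters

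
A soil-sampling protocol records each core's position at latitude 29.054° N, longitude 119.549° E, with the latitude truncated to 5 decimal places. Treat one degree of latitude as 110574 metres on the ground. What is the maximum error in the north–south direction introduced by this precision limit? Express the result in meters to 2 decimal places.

Truncating at 5 decimal places can drop up to a full unit in the last place, so the latitude may be off by as much as 1e-05°.
North–south distance: 1e-05° × 110574 m/° = 1.10574 m.

1.11 meters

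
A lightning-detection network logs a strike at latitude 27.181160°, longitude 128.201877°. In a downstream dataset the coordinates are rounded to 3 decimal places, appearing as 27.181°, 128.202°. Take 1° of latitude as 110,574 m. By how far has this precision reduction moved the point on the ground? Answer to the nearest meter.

Δlat = 27.181160 − 27.181 = +0.000160°; Δlon = 128.201877 − 128.202 = -0.000123°.
North–south shift: 0.000160 × 110574 = 17.6918 m.
East–west at this latitude: -0.000123° × 110574 × cos 27.181° ≈ -0.000123 × 98363.1 = -12.0987 m.
Hypotenuse of the two orthogonal shifts: √(17.6918² + 12.0987²) = 21.4331 m.

21 meters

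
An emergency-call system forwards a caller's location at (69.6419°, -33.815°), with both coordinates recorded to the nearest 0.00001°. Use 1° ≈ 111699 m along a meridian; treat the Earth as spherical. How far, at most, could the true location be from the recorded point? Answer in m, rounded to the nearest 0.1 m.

0.6 m

Rounding to 5 decimal places leaves each coordinate within ±5e-06° of the true value.
Latitude error → 5e-06 × 111699 = 0.558495 m along the meridian.
Longitude error → 5e-06 × 111699 × cos 69.6419° = 5e-06 × 111699 × 0.3479 ≈ 0.194293 m.
The two errors are perpendicular, so the maximum displacement is √(0.558495² + 0.194293²) ≈ 0.591326 m.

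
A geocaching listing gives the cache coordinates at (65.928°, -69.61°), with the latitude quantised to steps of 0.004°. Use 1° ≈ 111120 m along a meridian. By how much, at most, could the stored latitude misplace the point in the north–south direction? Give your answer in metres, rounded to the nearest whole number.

With a 0.004° grid the true value lies within half a step, ±0.004°/2 = ±0.002°, of the stored one.
North–south distance: 0.002° × 111120 m/° = 222.24 m.

222 metres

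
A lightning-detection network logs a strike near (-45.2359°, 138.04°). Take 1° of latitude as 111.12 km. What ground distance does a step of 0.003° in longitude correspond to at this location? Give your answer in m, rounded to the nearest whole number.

235 m

At 45.2359° a degree of longitude is 111120 × cos 45.2359° ≈ 78249.5 m, so 0.003° corresponds to 234.749 m.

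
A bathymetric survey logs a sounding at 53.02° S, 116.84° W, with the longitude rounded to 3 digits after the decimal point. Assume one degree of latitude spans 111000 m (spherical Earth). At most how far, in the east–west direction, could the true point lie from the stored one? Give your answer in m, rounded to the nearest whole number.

Rounding to 3 decimal places leaves the longitude within ±0.0005° of the true value.
Parallels shrink by cos φ, so at 53.02° a degree of longitude is 111000 × 0.6015 ≈ 66770.5 m.
Maximum E–W displacement: 0.0005 × 66770.5 = 33.3853 m.

33 m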